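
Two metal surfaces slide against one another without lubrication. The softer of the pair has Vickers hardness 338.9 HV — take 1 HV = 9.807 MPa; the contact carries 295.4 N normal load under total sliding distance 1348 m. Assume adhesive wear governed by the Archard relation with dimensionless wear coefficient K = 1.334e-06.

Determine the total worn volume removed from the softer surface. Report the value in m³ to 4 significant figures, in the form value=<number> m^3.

value=1.598e-10 m^3

The computation runs at full float precision. Intermediate values are shown rounded; rounded once at the end, at 4 significant figures.
Convert: Hardness H = 338.9 HV × 9.807 MPa/HV = 3324 MPa = 3.324e+09 Pa.
In SI base units: W = 295.4 N, H = 3.324e+09 Pa, K = 1.334e-06.
Archard relation: V = K·W·L/H = 1.334e-06 · 295.4 · 1348 / 3.324e+09 = 1.598e-10 m³.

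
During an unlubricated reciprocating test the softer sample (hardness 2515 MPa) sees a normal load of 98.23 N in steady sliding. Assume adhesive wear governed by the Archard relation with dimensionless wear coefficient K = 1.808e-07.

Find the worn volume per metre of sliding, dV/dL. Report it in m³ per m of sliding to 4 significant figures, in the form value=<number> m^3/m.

value=7.062e-15 m^3/m

Quoted intermediates are rounded; the computation maintains full precision; one final rounding: 4 significant digits.
Convert: Hardness H = 2515 MPa = 2.515e+09 Pa.
Restated in SI base units: W = 98.23 N, H = 2.515e+09 Pa, K = 1.808e-07.
Volumetric rate dV/dL = K·W/H: 1.808e-07 · 98.23 / 2.515e+09 = 7.062e-15 m³/m.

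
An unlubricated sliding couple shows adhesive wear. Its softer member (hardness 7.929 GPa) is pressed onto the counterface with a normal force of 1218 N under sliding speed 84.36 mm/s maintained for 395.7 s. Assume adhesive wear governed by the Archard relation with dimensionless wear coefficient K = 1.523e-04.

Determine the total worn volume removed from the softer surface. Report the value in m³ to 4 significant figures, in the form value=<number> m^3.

Intermediate values are printed rounded — all working math carries full precision; a single final rounding: 4 significant figures.
Convert: Sliding speed v = 84.36 mm/s = 0.08436 m/s. Total distance L = v·t = 0.08436 m/s × 395.7 s = 33.38 m.
Convert: Hardness H = 7.929 GPa = 7.929e+09 Pa.
Collected in SI base units: W = 1218 N, H = 7.929e+09 Pa, K = 1.523e-04.
Worn volume V = K·W·L/H = 1.523e-04 · 1218 · 33.38 / 7.929e+09 = 7.810e-10 m³.

value=7.810e-10 m^3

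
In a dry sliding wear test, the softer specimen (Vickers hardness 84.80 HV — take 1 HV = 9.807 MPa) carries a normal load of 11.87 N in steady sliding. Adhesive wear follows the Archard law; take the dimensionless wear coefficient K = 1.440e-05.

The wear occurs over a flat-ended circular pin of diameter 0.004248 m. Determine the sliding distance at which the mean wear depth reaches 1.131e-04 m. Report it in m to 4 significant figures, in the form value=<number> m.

The computation keeps full precision, and the intermediates appear rounded; rounded just once to four significant figures.
Hardness H = 84.80 HV × 9.807 MPa/HV = 831.6 MPa = 8.316e+08 Pa.
Contact area A = π·d²/4 = π·(0.004248 m)²/4 = 1.417e-05 m².
Restated in SI base units: W = 11.87 N, H = 8.316e+08 Pa, K = 1.440e-05.
Wearable volume V_lim = h_lim·A = 1.131e-04 · 1.417e-05 = 1.603e-09 m³.
Sliding life L = V_lim·H/(K·W) = 1.603e-09 · 8.316e+08 / (1.440e-05 · 11.87) = 7799 m.

value=7799 m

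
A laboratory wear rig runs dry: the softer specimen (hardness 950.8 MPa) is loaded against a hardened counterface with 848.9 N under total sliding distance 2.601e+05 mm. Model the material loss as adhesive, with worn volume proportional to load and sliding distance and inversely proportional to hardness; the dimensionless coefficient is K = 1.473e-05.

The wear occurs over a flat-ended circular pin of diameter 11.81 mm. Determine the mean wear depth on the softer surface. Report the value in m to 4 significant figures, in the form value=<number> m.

value=3.123e-05 m

Intermediate values are shown rounded, and the algebra carries full precision; rounded once at the end: four significant digits.
Distance L = 2.601e+05 mm = 260.1 m.
Hardness H = 950.8 MPa = 9.508e+08 Pa.
Pin diameter d = 11.81 mm = 0.01181 m. Contact area A = π·d²/4 = π·(0.01181 m)²/4 = 1.095e-04 m².
SI base units throughout: W = 848.9 N, H = 9.508e+08 Pa, K = 1.473e-05.
Volume removed: V = K·W·L/H = 1.473e-05 · 848.9 · 260.1 / 9.508e+08 = 3.421e-09 m³.
Depth h = V/A = 3.421e-09 / 1.095e-04 = 3.123e-05 m.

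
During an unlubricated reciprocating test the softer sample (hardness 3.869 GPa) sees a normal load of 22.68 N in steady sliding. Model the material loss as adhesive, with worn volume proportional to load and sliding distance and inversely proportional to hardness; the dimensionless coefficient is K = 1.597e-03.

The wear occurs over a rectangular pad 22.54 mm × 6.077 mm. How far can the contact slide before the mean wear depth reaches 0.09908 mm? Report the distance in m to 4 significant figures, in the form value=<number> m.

value=1450 m

Every step carries full float precision; intermediates appear rounded, and rounded just once: 4 significant digits.
Hardness H = 3.869 GPa = 3.869e+09 Pa.
Pad sides 22.54 mm × 6.077 mm = 0.02254 m × 0.006077 m. Contact area A = 0.02254 m × 0.006077 m = 1.370e-04 m².
Depth limit h_lim = 0.09908 mm = 9.908e-05 m.
Restated in SI base units: W = 22.68 N, H = 3.869e+09 Pa, K = 1.597e-03.
Limit volume V_lim = h_lim·A = 9.908e-05 · 1.370e-04 = 1.357e-08 m³.
So the life L = V_lim·H/(K·W) = 1.357e-08 · 3.869e+09 / (1.597e-03 · 22.68) = 1450 m.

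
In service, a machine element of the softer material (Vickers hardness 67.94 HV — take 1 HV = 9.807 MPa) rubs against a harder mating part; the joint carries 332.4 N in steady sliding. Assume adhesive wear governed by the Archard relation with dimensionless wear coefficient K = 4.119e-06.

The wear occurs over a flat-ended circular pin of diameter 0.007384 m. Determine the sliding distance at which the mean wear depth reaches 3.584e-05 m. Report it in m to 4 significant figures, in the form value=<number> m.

The intermediates are displayed rounded; all arithmetic holds full precision. Rounded just once to 4 significant digits.
Hardness H = 67.94 HV × 9.807 MPa/HV = 666.3 MPa = 6.663e+08 Pa.
Contact area A = π·d²/4 = π·(0.007384 m)²/4 = 4.282e-05 m².
Collected in SI base units: W = 332.4 N, H = 6.663e+08 Pa, K = 4.119e-06.
Limit volume V_lim = h_lim·A = 3.584e-05 · 4.282e-05 = 1.535e-09 m³.
Sliding life L = V_lim·H/(K·W) = 1.535e-09 · 6.663e+08 / (4.119e-06 · 332.4) = 746.9 m.

value=746.9 m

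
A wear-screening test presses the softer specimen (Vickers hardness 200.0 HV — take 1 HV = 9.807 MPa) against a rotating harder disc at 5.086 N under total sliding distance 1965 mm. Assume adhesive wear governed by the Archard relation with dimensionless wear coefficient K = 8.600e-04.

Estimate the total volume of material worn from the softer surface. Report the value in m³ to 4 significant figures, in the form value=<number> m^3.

Shown intermediates are rounded; all working math keeps full float precision, and one last rounding, at four significant digits.
Distance L = 1965 mm = 1.965 m.
Hardness H = 200.0 HV × 9.807 MPa/HV = 1961 MPa = 1.961e+09 Pa.
In SI base units, W = 5.086 N, H = 1.961e+09 Pa, K = 8.600e-04.
Apply Archard: V = K·W·L/H = 8.600e-04 · 5.086 · 1.965 / 1.961e+09 = 4.382e-12 m³.

value=4.382e-12 m^3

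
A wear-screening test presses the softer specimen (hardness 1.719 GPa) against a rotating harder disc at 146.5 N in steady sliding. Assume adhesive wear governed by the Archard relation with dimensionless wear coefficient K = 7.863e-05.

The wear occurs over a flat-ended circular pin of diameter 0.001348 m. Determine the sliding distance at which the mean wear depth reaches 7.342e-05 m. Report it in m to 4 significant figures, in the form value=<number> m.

value=15.64 m

The intermediates are shown rounded, and the computation maintains full precision, and one final rounding to four significant figures.
Convert: Hardness H = 1.719 GPa = 1.719e+09 Pa.
Convert: Contact area A = π·d²/4 = π·(0.001348 m)²/4 = 1.427e-06 m².
Expressed in SI base units: W = 146.5 N, H = 1.719e+09 Pa, K = 7.863e-05.
Limit volume V_lim = h_lim·A = 7.342e-05 · 1.427e-06 = 1.048e-10 m³.
So the life L = V_lim·H/(K·W) = 1.048e-10 · 1.719e+09 / (7.863e-05 · 146.5) = 15.64 m.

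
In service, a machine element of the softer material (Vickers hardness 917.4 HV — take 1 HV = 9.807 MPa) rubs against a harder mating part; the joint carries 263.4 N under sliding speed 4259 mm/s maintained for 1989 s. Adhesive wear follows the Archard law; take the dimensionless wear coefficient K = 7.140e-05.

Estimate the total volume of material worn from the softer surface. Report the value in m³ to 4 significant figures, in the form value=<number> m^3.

Every step holds full precision — the intermediates appear rounded. Rounded just once, at 4 significant digits.
Sliding speed v = 4259 mm/s = 4.259 m/s. The distance L = v·t = 4.259 m/s × 1989 s = 8471 m.
Hardness H = 917.4 HV × 9.807 MPa/HV = 8997 MPa = 8.997e+09 Pa.
In SI base units: W = 263.4 N, H = 8.997e+09 Pa, K = 7.140e-05.
By Archard's law, V = K·W·L/H = 7.140e-05 · 263.4 · 8471 / 8.997e+09 = 1.771e-08 m³.

value=1.771e-08 m^3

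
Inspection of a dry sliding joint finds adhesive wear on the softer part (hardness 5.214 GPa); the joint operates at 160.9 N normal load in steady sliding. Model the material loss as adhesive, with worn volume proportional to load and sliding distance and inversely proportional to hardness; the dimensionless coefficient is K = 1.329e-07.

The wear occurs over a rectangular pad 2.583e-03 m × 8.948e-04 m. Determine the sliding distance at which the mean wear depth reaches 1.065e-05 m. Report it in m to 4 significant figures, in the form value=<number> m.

The computation keeps full float precision — the intermediates appear rounded. Rounded just once to 4 significant figures.
Hardness H = 5.214 GPa = 5.214e+09 Pa.
Contact area A = 2.583e-03 m × 8.948e-04 m = 2.311e-06 m².
Expressed in SI base units: W = 160.9 N, H = 5.214e+09 Pa, K = 1.329e-07.
Allowed volume V_lim = h_lim·A = 1.065e-05 · 2.311e-06 = 2.462e-11 m³.
Thus life L = V_lim·H/(K·W) = 2.462e-11 · 5.214e+09 / (1.329e-07 · 160.9) = 6002 m.

value=6002 m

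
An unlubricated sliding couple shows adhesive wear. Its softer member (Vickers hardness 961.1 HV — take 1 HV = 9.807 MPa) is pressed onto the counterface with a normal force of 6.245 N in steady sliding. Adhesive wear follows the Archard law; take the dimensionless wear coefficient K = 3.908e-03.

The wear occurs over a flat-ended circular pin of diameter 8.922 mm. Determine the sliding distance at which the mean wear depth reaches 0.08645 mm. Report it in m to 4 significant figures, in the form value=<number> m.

value=2087 m

Every step carries full precision, and intermediate values are displayed rounded; rounded once at the end, at 4 significant digits.
Convert: Hardness H = 961.1 HV × 9.807 MPa/HV = 9426 MPa = 9.426e+09 Pa.
Convert: Pin diameter d = 8.922 mm = 0.008922 m. Contact area A = π·d²/4 = π·(0.008922 m)²/4 = 6.252e-05 m².
Convert: Depth limit h_lim = 0.08645 mm = 8.645e-05 m.
SI base units throughout: W = 6.245 N, H = 9.426e+09 Pa, K = 3.908e-03.
Limit volume V_lim = h_lim·A = 8.645e-05 · 6.252e-05 = 5.405e-09 m³.
So the life L = V_lim·H/(K·W) = 5.405e-09 · 9.426e+09 / (3.908e-03 · 6.245) = 2087 m.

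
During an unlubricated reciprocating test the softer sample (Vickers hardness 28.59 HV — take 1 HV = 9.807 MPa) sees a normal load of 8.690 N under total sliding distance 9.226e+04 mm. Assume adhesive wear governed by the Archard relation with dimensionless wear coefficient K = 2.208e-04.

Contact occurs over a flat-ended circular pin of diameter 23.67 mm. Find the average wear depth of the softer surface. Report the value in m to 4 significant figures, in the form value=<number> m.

value=1.435e-06 m

All working math holds full precision; intermediates appear rounded — one final rounding, at 4 significant figures.
Convert: Distance covered L = 9.226e+04 mm = 92.26 m.
Convert: Hardness H = 28.59 HV × 9.807 MPa/HV = 280.4 MPa = 2.804e+08 Pa.
Convert: Pin diameter d = 23.67 mm = 0.02367 m. Contact area A = π·d²/4 = π·(0.02367 m)²/4 = 4.400e-04 m².
Collected in SI base units: W = 8.690 N, H = 2.804e+08 Pa, K = 2.208e-04.
Worn volume V = K·W·L/H = 2.208e-04 · 8.690 · 92.26 / 2.804e+08 = 6.314e-10 m³.
Wear depth h = V/A = 6.314e-10 / 4.400e-04 = 1.435e-06 m.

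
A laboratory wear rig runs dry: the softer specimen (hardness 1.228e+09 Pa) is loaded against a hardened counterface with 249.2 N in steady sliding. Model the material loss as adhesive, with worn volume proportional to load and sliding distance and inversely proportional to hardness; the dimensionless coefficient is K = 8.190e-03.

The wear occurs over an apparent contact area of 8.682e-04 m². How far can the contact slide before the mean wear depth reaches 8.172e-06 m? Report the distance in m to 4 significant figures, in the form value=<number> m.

The computation maintains exact precision — intermediate values are displayed rounded, and a single final rounding: four significant figures.
Expressed in SI base units: W = 249.2 N, H = 1.228e+09 Pa, K = 8.190e-03.
Volume at the limit: V_lim = h_lim·A = 8.172e-06 · 8.682e-04 = 7.095e-09 m³.
Life L = V_lim·H/(K·W) = 7.095e-09 · 1.228e+09 / (8.190e-03 · 249.2) = 4.269 m.

value=4.269 m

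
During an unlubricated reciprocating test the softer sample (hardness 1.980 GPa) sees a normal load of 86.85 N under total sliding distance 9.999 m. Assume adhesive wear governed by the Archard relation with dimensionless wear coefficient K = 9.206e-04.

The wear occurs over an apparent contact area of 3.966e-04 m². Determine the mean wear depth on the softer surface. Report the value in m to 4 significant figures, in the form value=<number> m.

value=1.018e-06 m

Printed values are rounded, and the algebra keeps exact precision, and a lone final rounding, at four significant figures.
Hardness H = 1.980 GPa = 1.980e+09 Pa.
SI base units throughout: W = 86.85 N, H = 1.980e+09 Pa, K = 9.206e-04.
Archard relation: V = K·W·L/H = 9.206e-04 · 86.85 · 9.999 / 1.980e+09 = 4.038e-10 m³.
Depth h = V/A = 4.038e-10 / 3.966e-04 = 1.018e-06 m.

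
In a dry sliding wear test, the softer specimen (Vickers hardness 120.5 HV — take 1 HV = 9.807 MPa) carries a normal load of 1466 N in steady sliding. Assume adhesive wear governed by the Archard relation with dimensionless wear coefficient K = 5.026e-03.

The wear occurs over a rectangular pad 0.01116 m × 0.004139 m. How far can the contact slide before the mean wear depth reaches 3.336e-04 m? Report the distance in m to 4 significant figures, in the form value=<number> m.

value=2.471 m

Every step carries full float precision. Intermediate values are printed rounded — rounded just once to 4 significant digits.
Convert: Hardness H = 120.5 HV × 9.807 MPa/HV = 1182 MPa = 1.182e+09 Pa.
Convert: Contact area A = 0.01116 m × 0.004139 m = 4.619e-05 m².
Expressed in SI base units: W = 1466 N, H = 1.182e+09 Pa, K = 5.026e-03.
Limit volume V_lim = h_lim·A = 3.336e-04 · 4.619e-05 = 1.541e-08 m³.
Thus life L = V_lim·H/(K·W) = 1.541e-08 · 1.182e+09 / (5.026e-03 · 1466) = 2.471 m.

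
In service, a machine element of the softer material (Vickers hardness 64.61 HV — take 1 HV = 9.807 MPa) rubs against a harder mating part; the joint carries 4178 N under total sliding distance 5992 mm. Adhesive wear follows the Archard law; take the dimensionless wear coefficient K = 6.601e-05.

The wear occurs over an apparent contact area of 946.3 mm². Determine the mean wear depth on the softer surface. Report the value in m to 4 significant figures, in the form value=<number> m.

value=2.756e-06 m

Each operation keeps full precision. The intermediates appear rounded. Rounded just once to four significant digits.
Convert: Distance covered L = 5992 mm = 5.992 m.
Convert: Hardness H = 64.61 HV × 9.807 MPa/HV = 633.6 MPa = 6.336e+08 Pa.
Convert: Contact area A = 946.3 mm² = 9.463e-04 m².
Working in SI base units: W = 4178 N, H = 6.336e+08 Pa, K = 6.601e-05.
Volume removed: V = K·W·L/H = 6.601e-05 · 4178 · 5.992 / 6.336e+08 = 2.608e-09 m³.
Mean wear depth h = V/A = 2.608e-09 / 9.463e-04 = 2.756e-06 m.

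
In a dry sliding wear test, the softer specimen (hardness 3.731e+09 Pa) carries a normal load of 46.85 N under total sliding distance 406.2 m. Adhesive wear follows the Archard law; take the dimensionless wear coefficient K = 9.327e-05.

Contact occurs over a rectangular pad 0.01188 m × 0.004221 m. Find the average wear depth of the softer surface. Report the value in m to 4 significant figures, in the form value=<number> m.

The algebra carries full float precision; intermediate values are displayed rounded — one final rounding, at 4 significant digits.
Convert: Contact area A = 0.01188 m × 0.004221 m = 5.015e-05 m².
Working in SI base units: W = 46.85 N, H = 3.731e+09 Pa, K = 9.327e-05.
Wear volume V = K·W·L/H = 9.327e-05 · 46.85 · 406.2 / 3.731e+09 = 4.757e-10 m³.
Wear depth h = V/A = 4.757e-10 / 5.015e-05 = 9.487e-06 m.

value=9.487e-06 m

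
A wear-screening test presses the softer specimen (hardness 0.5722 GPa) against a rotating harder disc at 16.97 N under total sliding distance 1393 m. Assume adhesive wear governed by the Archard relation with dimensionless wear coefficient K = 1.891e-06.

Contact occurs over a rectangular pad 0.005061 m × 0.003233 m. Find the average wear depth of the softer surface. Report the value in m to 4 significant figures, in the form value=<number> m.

The intermediates are shown rounded. The computation maintains exact precision — one last rounding to four significant digits.
Hardness H = 0.5722 GPa = 5.722e+08 Pa.
Contact area A = 0.005061 m × 0.003233 m = 1.636e-05 m².
In SI base units: W = 16.97 N, H = 5.722e+08 Pa, K = 1.891e-06.
By Archard's law, V = K·W·L/H = 1.891e-06 · 16.97 · 1393 / 5.722e+08 = 7.812e-11 m³.
Mean depth h = V/A = 7.812e-11 / 1.636e-05 = 4.775e-06 m.

value=4.775e-06 m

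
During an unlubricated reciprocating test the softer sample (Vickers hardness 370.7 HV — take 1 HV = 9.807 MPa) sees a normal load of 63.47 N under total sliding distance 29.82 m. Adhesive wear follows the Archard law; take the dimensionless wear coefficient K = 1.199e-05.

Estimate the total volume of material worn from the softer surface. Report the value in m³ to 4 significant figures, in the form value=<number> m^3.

Printed values are rounded; the algebra holds full float precision; a lone final rounding, at 4 significant figures.
Hardness H = 370.7 HV × 9.807 MPa/HV = 3635 MPa = 3.635e+09 Pa.
SI base units throughout: W = 63.47 N, H = 3.635e+09 Pa, K = 1.199e-05.
Apply Archard: V = K·W·L/H = 1.199e-05 · 63.47 · 29.82 / 3.635e+09 = 6.242e-12 m³.

value=6.242e-12 m^3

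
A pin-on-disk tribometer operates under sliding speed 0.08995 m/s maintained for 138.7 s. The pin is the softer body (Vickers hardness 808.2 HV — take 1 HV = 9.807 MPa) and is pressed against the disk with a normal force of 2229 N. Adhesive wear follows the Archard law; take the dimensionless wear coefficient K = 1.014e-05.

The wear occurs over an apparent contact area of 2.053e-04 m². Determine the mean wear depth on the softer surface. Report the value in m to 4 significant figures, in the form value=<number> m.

value=1.733e-07 m

Intermediates are displayed rounded, and the algebra runs at full float precision; a single final rounding: four significant figures.
Convert: Path length L = v·t = 0.08995 m/s × 138.7 s = 12.48 m.
Convert: Hardness H = 808.2 HV × 9.807 MPa/HV = 7926 MPa = 7.926e+09 Pa.
Expressed in SI base units: W = 2229 N, H = 7.926e+09 Pa, K = 1.014e-05.
Worn volume V = K·W·L/H = 1.014e-05 · 2229 · 12.48 / 7.926e+09 = 3.558e-11 m³.
Depth of wear h = V/A = 3.558e-11 / 2.053e-04 = 1.733e-07 m.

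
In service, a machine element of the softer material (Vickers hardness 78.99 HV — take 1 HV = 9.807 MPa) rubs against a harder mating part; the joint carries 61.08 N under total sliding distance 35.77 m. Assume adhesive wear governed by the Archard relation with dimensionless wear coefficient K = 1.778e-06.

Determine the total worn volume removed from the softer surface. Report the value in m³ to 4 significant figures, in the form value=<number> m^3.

Each operation keeps exact precision — intermediate values are displayed rounded, and a single final rounding: four significant digits.
Hardness H = 78.99 HV × 9.807 MPa/HV = 774.7 MPa = 7.747e+08 Pa.
SI base units throughout: W = 61.08 N, H = 7.747e+08 Pa, K = 1.778e-06.
By Archard's law, V = K·W·L/H = 1.778e-06 · 61.08 · 35.77 / 7.747e+08 = 5.015e-12 m³.

value=5.015e-12 m^3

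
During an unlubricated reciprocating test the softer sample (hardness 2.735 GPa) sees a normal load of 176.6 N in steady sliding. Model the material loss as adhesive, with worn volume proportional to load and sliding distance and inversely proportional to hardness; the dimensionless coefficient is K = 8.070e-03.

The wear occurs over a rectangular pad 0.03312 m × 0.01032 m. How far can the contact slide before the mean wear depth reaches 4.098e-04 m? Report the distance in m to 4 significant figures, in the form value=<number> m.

The computation keeps full precision. Intermediates are shown rounded. Rounded once at the end, at 4 significant digits.
Convert: Hardness H = 2.735 GPa = 2.735e+09 Pa.
Convert: Contact area A = 0.03312 m × 0.01032 m = 3.418e-04 m².
Collected in SI base units: W = 176.6 N, H = 2.735e+09 Pa, K = 8.070e-03.
Permissible volume V_lim = h_lim·A = 4.098e-04 · 3.418e-04 = 1.401e-07 m³.
Inverting, life L = V_lim·H/(K·W) = 1.401e-07 · 2.735e+09 / (8.070e-03 · 176.6) = 268.8 m.

value=268.8 m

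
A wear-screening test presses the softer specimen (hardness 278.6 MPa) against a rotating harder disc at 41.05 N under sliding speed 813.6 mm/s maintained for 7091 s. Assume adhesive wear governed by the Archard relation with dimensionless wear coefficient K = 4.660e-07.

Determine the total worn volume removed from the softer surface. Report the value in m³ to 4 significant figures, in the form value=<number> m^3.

Printed values are rounded; each operation holds full precision; a lone final rounding to 4 significant digits.
Sliding speed v = 813.6 mm/s = 0.8136 m/s. The distance L = v·t = 0.8136 m/s × 7091 s = 5769 m.
Hardness H = 278.6 MPa = 2.786e+08 Pa.
SI base units throughout: W = 41.05 N, H = 2.786e+08 Pa, K = 4.660e-07.
Archard volume V = K·W·L/H = 4.660e-07 · 41.05 · 5769 / 2.786e+08 = 3.961e-10 m³.

value=3.961e-10 m^3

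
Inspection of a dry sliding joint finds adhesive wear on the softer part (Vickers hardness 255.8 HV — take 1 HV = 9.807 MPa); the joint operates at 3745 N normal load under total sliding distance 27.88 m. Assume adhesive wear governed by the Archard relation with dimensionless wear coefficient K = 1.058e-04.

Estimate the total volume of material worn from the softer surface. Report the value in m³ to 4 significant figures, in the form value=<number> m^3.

All working math keeps full float precision; intermediate values are displayed rounded, and one final rounding: 4 significant figures.
Hardness H = 255.8 HV × 9.807 MPa/HV = 2509 MPa = 2.509e+09 Pa.
In SI base units: W = 3745 N, H = 2.509e+09 Pa, K = 1.058e-04.
Apply Archard: V = K·W·L/H = 1.058e-04 · 3745 · 27.88 / 2.509e+09 = 4.403e-09 m³.

value=4.403e-09 m^3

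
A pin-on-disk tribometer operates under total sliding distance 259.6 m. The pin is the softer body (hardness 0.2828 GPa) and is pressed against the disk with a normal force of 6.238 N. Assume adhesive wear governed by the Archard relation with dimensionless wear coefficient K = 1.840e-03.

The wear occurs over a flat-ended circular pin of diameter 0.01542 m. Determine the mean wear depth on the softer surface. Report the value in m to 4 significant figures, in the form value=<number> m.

value=5.642e-05 m

The computation runs at full precision, and the intermediates are shown rounded; one final rounding, at 4 significant figures.
Convert: Hardness H = 0.2828 GPa = 2.828e+08 Pa.
Convert: Contact area A = π·d²/4 = π·(0.01542 m)²/4 = 1.867e-04 m².
Working in SI base units: W = 6.238 N, H = 2.828e+08 Pa, K = 1.840e-03.
Archard volume V = K·W·L/H = 1.840e-03 · 6.238 · 259.6 / 2.828e+08 = 1.054e-08 m³.
Mean depth h = V/A = 1.054e-08 / 1.867e-04 = 5.642e-05 m.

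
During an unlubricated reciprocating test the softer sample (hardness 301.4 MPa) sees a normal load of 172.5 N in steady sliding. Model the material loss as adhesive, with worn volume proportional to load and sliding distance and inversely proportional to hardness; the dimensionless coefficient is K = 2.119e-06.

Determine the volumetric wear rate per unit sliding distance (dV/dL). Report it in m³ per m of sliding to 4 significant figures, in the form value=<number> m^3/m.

The intermediates are displayed rounded; the algebra maintains exact precision. Rounded just once, at four significant figures.
Hardness H = 301.4 MPa = 3.014e+08 Pa.
Restated in SI base units: W = 172.5 N, H = 3.014e+08 Pa, K = 2.119e-06.
Rate of wear dV/dL = K·W/H, so: 2.119e-06 · 172.5 / 3.014e+08 = 1.213e-12 m³/m.

value=1.213e-12 m^3/m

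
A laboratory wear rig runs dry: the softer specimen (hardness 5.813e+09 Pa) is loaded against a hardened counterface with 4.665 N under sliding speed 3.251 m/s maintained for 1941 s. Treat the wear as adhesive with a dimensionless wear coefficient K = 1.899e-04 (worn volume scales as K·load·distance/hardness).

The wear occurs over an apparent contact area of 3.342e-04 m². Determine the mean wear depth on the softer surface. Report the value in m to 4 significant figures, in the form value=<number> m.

value=2.877e-06 m

All arithmetic runs at full float precision; displayed values are rounded. Rounded once at the end to four significant figures.
Path length L = v·t = 3.251 m/s × 1941 s = 6310 m.
As SI base values: W = 4.665 N, H = 5.813e+09 Pa, K = 1.899e-04.
The Archard volume V = K·W·L/H = 1.899e-04 · 4.665 · 6310 / 5.813e+09 = 9.617e-10 m³.
Wear depth h = V/A = 9.617e-10 / 3.342e-04 = 2.877e-06 m.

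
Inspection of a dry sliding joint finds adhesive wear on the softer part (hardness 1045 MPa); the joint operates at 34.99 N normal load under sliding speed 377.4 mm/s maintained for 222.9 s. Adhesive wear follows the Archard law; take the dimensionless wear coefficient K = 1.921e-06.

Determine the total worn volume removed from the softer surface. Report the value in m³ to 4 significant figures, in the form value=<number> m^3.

Intermediates are printed rounded, and each operation maintains exact precision — one final rounding: 4 significant figures.
Sliding speed v = 377.4 mm/s = 0.3774 m/s. Total distance L = v·t = 0.3774 m/s × 222.9 s = 84.12 m.
Hardness H = 1045 MPa = 1.045e+09 Pa.
Collected in SI base units: W = 34.99 N, H = 1.045e+09 Pa, K = 1.921e-06.
Archard relation: V = K·W·L/H = 1.921e-06 · 34.99 · 84.12 / 1.045e+09 = 5.411e-12 m³.

value=5.411e-12 m^3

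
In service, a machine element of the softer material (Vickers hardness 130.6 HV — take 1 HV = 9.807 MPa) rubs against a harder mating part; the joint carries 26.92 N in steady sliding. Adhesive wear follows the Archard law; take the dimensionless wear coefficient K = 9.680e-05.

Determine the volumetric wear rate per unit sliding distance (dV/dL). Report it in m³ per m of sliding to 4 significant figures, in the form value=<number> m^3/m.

Intermediates are shown rounded; all working math holds full precision. Rounded once at the end, at 4 significant digits.
Hardness H = 130.6 HV × 9.807 MPa/HV = 1281 MPa = 1.281e+09 Pa.
Expressed in SI base units: W = 26.92 N, H = 1.281e+09 Pa, K = 9.680e-05.
Rate of wear dV/dL = K·W/H (independent of L): 9.680e-05 · 26.92 / 1.281e+09 = 2.035e-12 m³/m.

value=2.035e-12 m^3/m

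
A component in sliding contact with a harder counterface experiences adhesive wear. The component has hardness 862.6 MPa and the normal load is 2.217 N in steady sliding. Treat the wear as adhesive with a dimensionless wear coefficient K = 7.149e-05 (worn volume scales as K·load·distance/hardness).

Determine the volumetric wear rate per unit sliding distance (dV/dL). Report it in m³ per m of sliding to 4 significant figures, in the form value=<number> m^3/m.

value=1.837e-13 m^3/m

Every step runs at full precision — the intermediates are printed rounded; one final rounding to four significant figures.
Convert: Hardness H = 862.6 MPa = 8.626e+08 Pa.
As SI base values: W = 2.217 N, H = 8.626e+08 Pa, K = 7.149e-05.
The wear rate dV/dL = K·W/H, per unit distance: 7.149e-05 · 2.217 / 8.626e+08 = 1.837e-13 m³/m.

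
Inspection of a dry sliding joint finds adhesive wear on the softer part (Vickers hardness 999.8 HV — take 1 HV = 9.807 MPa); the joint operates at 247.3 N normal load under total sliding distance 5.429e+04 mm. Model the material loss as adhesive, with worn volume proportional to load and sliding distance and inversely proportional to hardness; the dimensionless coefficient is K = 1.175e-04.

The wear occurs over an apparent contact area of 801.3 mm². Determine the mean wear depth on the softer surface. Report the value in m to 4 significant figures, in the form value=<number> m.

value=2.008e-07 m

The intermediates are displayed rounded, and the computation carries full precision. Rounded once at the end: four significant figures.
Convert: Path length L = 5.429e+04 mm = 54.29 m.
Convert: Hardness H = 999.8 HV × 9.807 MPa/HV = 9805 MPa = 9.805e+09 Pa.
Convert: Contact area A = 801.3 mm² = 8.013e-04 m².
In SI base units, W = 247.3 N, H = 9.805e+09 Pa, K = 1.175e-04.
Archard volume V = K·W·L/H = 1.175e-04 · 247.3 · 54.29 / 9.805e+09 = 1.609e-10 m³.
Depth h = V/A = 1.609e-10 / 8.013e-04 = 2.008e-07 m.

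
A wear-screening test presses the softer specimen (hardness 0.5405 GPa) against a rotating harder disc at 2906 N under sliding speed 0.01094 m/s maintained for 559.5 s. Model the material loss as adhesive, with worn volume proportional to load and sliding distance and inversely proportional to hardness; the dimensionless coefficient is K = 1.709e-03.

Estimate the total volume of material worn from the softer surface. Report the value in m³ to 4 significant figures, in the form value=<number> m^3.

value=5.624e-08 m^3

Displayed values are rounded; each operation runs at full precision, and one last rounding, at 4 significant figures.
The distance L = v·t = 0.01094 m/s × 559.5 s = 6.121 m.
Hardness H = 0.5405 GPa = 5.405e+08 Pa.
SI base units throughout: W = 2906 N, H = 5.405e+08 Pa, K = 1.709e-03.
By Archard's law, V = K·W·L/H = 1.709e-03 · 2906 · 6.121 / 5.405e+08 = 5.624e-08 m³.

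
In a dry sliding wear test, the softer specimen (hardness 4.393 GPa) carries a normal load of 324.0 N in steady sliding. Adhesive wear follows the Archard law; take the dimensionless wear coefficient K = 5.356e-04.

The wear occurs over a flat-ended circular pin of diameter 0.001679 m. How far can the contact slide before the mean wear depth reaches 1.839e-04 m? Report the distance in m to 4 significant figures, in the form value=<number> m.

value=10.31 m

Each operation holds full precision; the intermediates appear rounded; rounded once at the end, at 4 significant digits.
Convert: Hardness H = 4.393 GPa = 4.393e+09 Pa.
Convert: Contact area A = π·d²/4 = π·(0.001679 m)²/4 = 2.214e-06 m².
Restated in SI base units: W = 324.0 N, H = 4.393e+09 Pa, K = 5.356e-04.
Limit volume V_lim = h_lim·A = 1.839e-04 · 2.214e-06 = 4.072e-10 m³.
Inverting, life L = V_lim·H/(K·W) = 4.072e-10 · 4.393e+09 / (5.356e-04 · 324.0) = 10.31 m.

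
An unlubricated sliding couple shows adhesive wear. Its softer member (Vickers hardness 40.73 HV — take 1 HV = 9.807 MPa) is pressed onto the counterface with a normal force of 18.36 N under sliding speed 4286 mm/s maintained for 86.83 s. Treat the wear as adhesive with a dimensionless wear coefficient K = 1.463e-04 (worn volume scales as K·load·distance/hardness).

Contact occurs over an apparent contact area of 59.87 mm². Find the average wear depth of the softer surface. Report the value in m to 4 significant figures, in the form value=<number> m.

value=4.180e-05 m

Intermediates appear rounded. The algebra maintains full precision. Rounded once at the end, at 4 significant figures.
Sliding speed v = 4286 mm/s = 4.286 m/s. The distance L = v·t = 4.286 m/s × 86.83 s = 372.2 m.
Hardness H = 40.73 HV × 9.807 MPa/HV = 399.4 MPa = 3.994e+08 Pa.
Contact area A = 59.87 mm² = 5.987e-05 m².
Expressed in SI base units: W = 18.36 N, H = 3.994e+08 Pa, K = 1.463e-04.
Archard relation: V = K·W·L/H = 1.463e-04 · 18.36 · 372.2 / 3.994e+08 = 2.503e-09 m³.
Depth of wear h = V/A = 2.503e-09 / 5.987e-05 = 4.180e-05 m.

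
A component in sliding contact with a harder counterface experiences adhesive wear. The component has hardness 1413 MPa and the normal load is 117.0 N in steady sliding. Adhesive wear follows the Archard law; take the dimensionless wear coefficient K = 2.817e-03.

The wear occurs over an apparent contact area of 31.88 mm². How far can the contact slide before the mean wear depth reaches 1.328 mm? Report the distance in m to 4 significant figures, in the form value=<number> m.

Displayed values are rounded — every step keeps full precision. Rounded once at the end to 4 significant digits.
Convert: Hardness H = 1413 MPa = 1.413e+09 Pa.
Convert: Contact area A = 31.88 mm² = 3.188e-05 m².
Convert: Depth limit h_lim = 1.328 mm = 0.001328 m.
In SI base units: W = 117.0 N, H = 1.413e+09 Pa, K = 2.817e-03.
Limit volume V_lim = h_lim·A = 0.001328 · 3.188e-05 = 4.234e-08 m³.
So the life L = V_lim·H/(K·W) = 4.234e-08 · 1.413e+09 / (2.817e-03 · 117.0) = 181.5 m.

value=181.5 m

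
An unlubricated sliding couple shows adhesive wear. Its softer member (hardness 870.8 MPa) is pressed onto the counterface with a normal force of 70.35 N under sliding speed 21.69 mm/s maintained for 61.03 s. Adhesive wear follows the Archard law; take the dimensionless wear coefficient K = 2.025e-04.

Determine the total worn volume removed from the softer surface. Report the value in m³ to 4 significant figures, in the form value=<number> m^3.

value=2.166e-11 m^3

Shown intermediates are rounded. All working math keeps full float precision. Rounded just once, at 4 significant digits.
Sliding speed v = 21.69 mm/s = 0.02169 m/s. Distance L = v·t = 0.02169 m/s × 61.03 s = 1.324 m.
Hardness H = 870.8 MPa = 8.708e+08 Pa.
Collected in SI base units: W = 70.35 N, H = 8.708e+08 Pa, K = 2.025e-04.
By Archard's law, V = K·W·L/H = 2.025e-04 · 70.35 · 1.324 / 8.708e+08 = 2.166e-11 m³.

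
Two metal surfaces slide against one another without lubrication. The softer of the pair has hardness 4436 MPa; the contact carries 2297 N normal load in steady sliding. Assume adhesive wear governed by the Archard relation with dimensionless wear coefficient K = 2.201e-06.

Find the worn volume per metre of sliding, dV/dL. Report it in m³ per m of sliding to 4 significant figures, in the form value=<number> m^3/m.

value=1.140e-12 m^3/m

All arithmetic maintains full precision, and intermediate values appear rounded — rounded just once to 4 significant figures.
Convert: Hardness H = 4436 MPa = 4.436e+09 Pa.
Restated in SI base units: W = 2297 N, H = 4.436e+09 Pa, K = 2.201e-06.
The wear rate dV/dL = K·W/H (no L dependence): 2.201e-06 · 2297 / 4.436e+09 = 1.140e-12 m³/m.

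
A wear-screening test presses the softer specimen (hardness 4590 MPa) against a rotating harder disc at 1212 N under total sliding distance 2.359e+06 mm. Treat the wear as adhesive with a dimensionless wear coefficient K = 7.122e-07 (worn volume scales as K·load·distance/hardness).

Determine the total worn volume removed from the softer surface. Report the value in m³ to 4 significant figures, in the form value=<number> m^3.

All working math carries full precision, and intermediates are shown rounded. Rounded just once, at 4 significant digits.
Total distance L = 2.359e+06 mm = 2359 m.
Hardness H = 4590 MPa = 4.590e+09 Pa.
In SI base units: W = 1212 N, H = 4.590e+09 Pa, K = 7.122e-07.
The Archard volume V = K·W·L/H = 7.122e-07 · 1212 · 2359 / 4.590e+09 = 4.436e-10 m³.

value=4.436e-10 m^3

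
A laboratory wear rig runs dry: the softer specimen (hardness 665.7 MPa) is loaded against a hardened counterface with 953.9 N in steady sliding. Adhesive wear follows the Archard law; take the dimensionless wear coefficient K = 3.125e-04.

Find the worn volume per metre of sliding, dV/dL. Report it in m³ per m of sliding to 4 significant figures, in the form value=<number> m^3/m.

value=4.478e-10 m^3/m

The algebra keeps full precision — displayed values are rounded. Rounded just once: 4 significant figures.
Hardness H = 665.7 MPa = 6.657e+08 Pa.
Restated in SI base units: W = 953.9 N, H = 6.657e+08 Pa, K = 3.125e-04.
Volumetric rate dV/dL = K·W/H, so: 3.125e-04 · 953.9 / 6.657e+08 = 4.478e-10 m³/m.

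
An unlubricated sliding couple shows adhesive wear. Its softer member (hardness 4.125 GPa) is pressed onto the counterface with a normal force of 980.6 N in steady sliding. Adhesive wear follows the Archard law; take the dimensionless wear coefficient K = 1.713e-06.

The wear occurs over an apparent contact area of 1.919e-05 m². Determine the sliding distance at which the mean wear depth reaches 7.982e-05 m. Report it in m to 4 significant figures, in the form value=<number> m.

Intermediates are shown rounded — all arithmetic maintains full precision, and a single final rounding to 4 significant digits.
Convert: Hardness H = 4.125 GPa = 4.125e+09 Pa.
In SI base units: W = 980.6 N, H = 4.125e+09 Pa, K = 1.713e-06.
Allowed volume V_lim = h_lim·A = 7.982e-05 · 1.919e-05 = 1.532e-09 m³.
Sliding life L = V_lim·H/(K·W) = 1.532e-09 · 4.125e+09 / (1.713e-06 · 980.6) = 3762 m.

value=3762 m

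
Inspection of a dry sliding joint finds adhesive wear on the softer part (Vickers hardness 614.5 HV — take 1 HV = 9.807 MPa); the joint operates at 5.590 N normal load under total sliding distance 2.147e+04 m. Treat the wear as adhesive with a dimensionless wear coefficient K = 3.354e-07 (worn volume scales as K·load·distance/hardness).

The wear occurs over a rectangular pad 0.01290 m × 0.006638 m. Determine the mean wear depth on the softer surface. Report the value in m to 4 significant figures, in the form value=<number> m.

value=7.800e-08 m

The intermediates appear rounded. The algebra carries full precision; rounded once at the end: four significant digits.
Convert: Hardness H = 614.5 HV × 9.807 MPa/HV = 6026 MPa = 6.026e+09 Pa.
Convert: Contact area A = 0.01290 m × 0.006638 m = 8.563e-05 m².
SI base units throughout: W = 5.590 N, H = 6.026e+09 Pa, K = 3.354e-07.
Archard relation: V = K·W·L/H = 3.354e-07 · 5.590 · 2.147e+04 / 6.026e+09 = 6.680e-12 m³.
Average depth h = V/A = 6.680e-12 / 8.563e-05 = 7.800e-08 m.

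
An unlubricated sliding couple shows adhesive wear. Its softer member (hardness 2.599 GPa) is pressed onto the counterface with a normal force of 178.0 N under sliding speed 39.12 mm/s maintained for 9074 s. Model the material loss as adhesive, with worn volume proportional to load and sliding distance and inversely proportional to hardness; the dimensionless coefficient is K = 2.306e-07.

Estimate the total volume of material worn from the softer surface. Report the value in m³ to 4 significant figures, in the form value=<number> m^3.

value=5.606e-12 m^3

All working math keeps full float precision. Intermediates appear rounded. Rounded just once: four significant digits.
Sliding speed v = 39.12 mm/s = 0.03912 m/s. Distance covered L = v·t = 0.03912 m/s × 9074 s = 355.0 m.
Hardness H = 2.599 GPa = 2.599e+09 Pa.
As SI base values: W = 178.0 N, H = 2.599e+09 Pa, K = 2.306e-07.
Wear volume V = K·W·L/H = 2.306e-07 · 178.0 · 355.0 / 2.599e+09 = 5.606e-12 m³.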